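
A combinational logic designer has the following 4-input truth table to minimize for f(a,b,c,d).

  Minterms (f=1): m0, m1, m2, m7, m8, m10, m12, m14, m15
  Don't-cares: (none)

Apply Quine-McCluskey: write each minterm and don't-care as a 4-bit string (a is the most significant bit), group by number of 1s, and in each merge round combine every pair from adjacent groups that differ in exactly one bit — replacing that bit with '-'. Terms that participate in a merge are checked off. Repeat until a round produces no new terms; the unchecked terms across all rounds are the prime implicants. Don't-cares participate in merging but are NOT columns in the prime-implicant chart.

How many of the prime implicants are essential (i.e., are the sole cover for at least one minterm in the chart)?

Round 0: 0000✓ 0001✓ 0010✓ 0111✓ 1000✓ 1010✓ 1100✓ 1110✓ 1111✓
Round 1: -000✓ -010✓ -111 00-0✓ 000- 1-00✓ 1-10✓ 10-0✓ 11-0✓ 111-
Round 2: -0-0 1--0
PIs = {-0-0, -111, 000-, 1--0, 111-}
Coverage chart:
  m0: -0-0,000-
  m1: 000- ←essential
  m2: -0-0 ←essential
  m7: -111 ←essential
  m8: -0-0,1--0
  m10: -0-0,1--0
  m12: 1--0 ←essential
  m14: 1--0,111-
  m15: -111,111-
Essential: -0-0, -111, 000-, 1--0

4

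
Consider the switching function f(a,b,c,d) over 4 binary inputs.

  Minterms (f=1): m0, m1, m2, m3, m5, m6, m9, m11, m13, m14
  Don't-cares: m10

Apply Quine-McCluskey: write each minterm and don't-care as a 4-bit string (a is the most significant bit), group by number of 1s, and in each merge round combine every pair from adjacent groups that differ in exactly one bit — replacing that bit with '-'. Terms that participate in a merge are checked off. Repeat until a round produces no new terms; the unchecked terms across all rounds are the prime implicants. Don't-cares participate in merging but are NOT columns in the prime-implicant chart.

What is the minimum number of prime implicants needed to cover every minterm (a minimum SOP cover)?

size-2^0 implicants → 0000(✓)  0001(✓)  0010(✓)  0011(✓)  0101(✓)  0110(✓)  1001(✓)  1010(✓)  1011(✓)  1101(✓)  1110(✓)
size-2^1 implicants → -001(✓)  -010(✓)  -011(✓)  -101(✓)  -110(✓)  0-01(✓)  0-10(✓)  00-0(✓)  00-1(✓)  000-(✓)  001-(✓)  1-01(✓)  1-10(✓)  10-1(✓)  101-(✓)
size-2^2 implicants → --01  --10  -0-1  -01-  00--
Unchecked terms (primes): --01, --10, -0-1, -01-, 00--
Minterm coverage:
  m0 ⊆ 00-- [E]
  m1 ⊆ --01,-0-1,00--
  m2 ⊆ --10,-01-,00--
  m3 ⊆ -0-1,-01-,00--
  m5 ⊆ --01 [E]
  m6 ⊆ --10 [E]
  m9 ⊆ --01,-0-1
  m11 ⊆ -0-1,-01-
  m13 ⊆ --01 [E]
  m14 ⊆ --10 [E]
E = {--01, --10, 00--}
Petrick residual → -0-1
Cover = c'd + cd' + b'd + a'b'  |cover|=4

4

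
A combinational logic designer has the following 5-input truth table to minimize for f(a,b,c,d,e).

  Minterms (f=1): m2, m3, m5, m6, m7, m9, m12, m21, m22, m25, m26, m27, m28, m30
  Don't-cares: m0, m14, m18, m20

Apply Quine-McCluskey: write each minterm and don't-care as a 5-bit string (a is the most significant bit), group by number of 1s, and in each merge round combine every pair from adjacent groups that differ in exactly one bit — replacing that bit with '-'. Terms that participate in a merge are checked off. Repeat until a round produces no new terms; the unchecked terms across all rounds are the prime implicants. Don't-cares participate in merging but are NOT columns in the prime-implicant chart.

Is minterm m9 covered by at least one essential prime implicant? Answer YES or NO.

YES

Round 0: 00000✓ 00010✓ 00011✓ 00101✓ 00110✓ 00111✓ 01001✓ 01100✓ 01110✓ 10010✓ 10100✓ 10101✓ 10110✓ 11001✓ 11010✓ 11011✓ 11100✓ 11110✓
Round 1: -0010✓ -0101 -0110✓ -1001 -1100✓ -1110✓ 0-110✓ 00-10✓ 00-11✓ 000-0 0001-✓ 001-1 0011-✓ 011-0✓ 1-010✓ 1-100✓ 1-110✓ 10-10✓ 101-0✓ 1010- 11-10✓ 110-1 1101- 111-0✓
Round 2: --110 -0-10 -11-0 00-1- 1--10 1-1-0
PIs = {--110, -0-10, -0101, -1001, -11-0, 00-1-, 000-0, 001-1, 1--10, 1-1-0, 1010-, 110-1, 1101-}
Coverage chart:
  m2: -0-10,00-1-,000-0
  m3: 00-1- ←essential
  m5: -0101,001-1
  m6: --110,-0-10,00-1-
  m7: 00-1-,001-1
  m9: -1001 ←essential
  m12: -11-0 ←essential
  m21: -0101,1010-
  m22: --110,-0-10,1--10,1-1-0
  m25: -1001,110-1
  m26: 1--10,1101-
  m27: 110-1,1101-
  m28: -11-0,1-1-0
  m30: --110,-11-0,1--10,1-1-0
Essential: -1001, -11-0, 00-1-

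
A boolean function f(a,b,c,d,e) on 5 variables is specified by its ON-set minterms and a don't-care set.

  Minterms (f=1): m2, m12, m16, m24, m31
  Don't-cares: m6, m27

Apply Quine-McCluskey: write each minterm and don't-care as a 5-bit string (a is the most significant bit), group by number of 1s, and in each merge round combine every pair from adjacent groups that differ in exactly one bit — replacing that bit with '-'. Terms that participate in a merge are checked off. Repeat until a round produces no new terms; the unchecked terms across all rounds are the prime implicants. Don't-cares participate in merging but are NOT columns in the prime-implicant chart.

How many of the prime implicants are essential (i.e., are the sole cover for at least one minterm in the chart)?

[col 0] 00010*, 00110*, 01100, 10000*, 11000*, 11011*, 11111*
[col 1] 00-10, 1-000, 11-11
Prime implicants: 00-10, 01100, 1-000, 11-11
PI chart (minterm → PIs covering it):
  2 | 00-10  (sole → essential)
  12 | 01100  (sole → essential)
  16 | 1-000  (sole → essential)
  24 | 1-000  (sole → essential)
  31 | 11-11  (sole → essential)
Essential prime implicants: 00-10, 01100, 1-000, 11-11

4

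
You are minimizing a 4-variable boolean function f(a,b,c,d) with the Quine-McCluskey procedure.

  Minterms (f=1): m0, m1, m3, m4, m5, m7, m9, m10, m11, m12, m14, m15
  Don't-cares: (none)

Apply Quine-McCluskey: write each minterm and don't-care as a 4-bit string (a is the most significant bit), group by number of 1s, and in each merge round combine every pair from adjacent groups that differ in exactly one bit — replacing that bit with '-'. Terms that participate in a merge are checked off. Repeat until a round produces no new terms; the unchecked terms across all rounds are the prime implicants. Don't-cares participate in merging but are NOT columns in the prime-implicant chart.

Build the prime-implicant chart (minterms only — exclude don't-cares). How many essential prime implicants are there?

[col 0] 0000*, 0001*, 0011*, 0100*, 0101*, 0111*, 1001*, 1010*, 1011*, 1100*, 1110*, 1111*
[col 1] -001*, -011*, -100, -111*, 0-00*, 0-01*, 0-11*, 00-1*, 000-*, 01-1*, 010-*, 1-10*, 1-11*, 10-1*, 101-*, 11-0, 111-*
[col 2] --11, -0-1, 0--1, 0-0-, 1-1-
Prime implicants: --11, -0-1, -100, 0--1, 0-0-, 1-1-, 11-0
PI chart (minterm → PIs covering it):
  0 | 0-0-  (sole → essential)
  1 | -0-1,0--1,0-0-
  3 | --11,-0-1,0--1
  4 | -100,0-0-
  5 | 0--1,0-0-
  7 | --11,0--1
  9 | -0-1  (sole → essential)
  10 | 1-1-  (sole → essential)
  11 | --11,-0-1,1-1-
  12 | -100,11-0
  14 | 1-1-,11-0
  15 | --11,1-1-
Essential prime implicants: -0-1, 0-0-, 1-1-

3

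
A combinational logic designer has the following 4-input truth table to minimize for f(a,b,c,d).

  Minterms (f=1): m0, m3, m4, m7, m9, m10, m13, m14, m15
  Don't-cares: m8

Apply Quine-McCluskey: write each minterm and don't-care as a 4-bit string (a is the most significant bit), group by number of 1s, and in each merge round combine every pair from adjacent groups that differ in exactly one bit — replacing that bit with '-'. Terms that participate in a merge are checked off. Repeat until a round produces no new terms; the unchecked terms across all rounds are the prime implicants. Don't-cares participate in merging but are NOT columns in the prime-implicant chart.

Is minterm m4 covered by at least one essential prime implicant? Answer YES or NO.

size-2^0 implicants → 0000(✓)  0011(✓)  0100(✓)  0111(✓)  1000(✓)  1001(✓)  1010(✓)  1101(✓)  1110(✓)  1111(✓)
size-2^1 implicants → -000  -111  0-00  0-11  1-01  1-10  10-0  100-  11-1  111-
Unchecked terms (primes): -000, -111, 0-00, 0-11, 1-01, 1-10, 10-0, 100-, 11-1, 111-
Minterm coverage:
  m0 ⊆ -000,0-00
  m3 ⊆ 0-11 [E]
  m4 ⊆ 0-00 [E]
  m7 ⊆ -111,0-11
  m9 ⊆ 1-01,100-
  m10 ⊆ 1-10,10-0
  m13 ⊆ 1-01,11-1
  m14 ⊆ 1-10,111-
  m15 ⊆ -111,11-1,111-
E = {0-00, 0-11}

YES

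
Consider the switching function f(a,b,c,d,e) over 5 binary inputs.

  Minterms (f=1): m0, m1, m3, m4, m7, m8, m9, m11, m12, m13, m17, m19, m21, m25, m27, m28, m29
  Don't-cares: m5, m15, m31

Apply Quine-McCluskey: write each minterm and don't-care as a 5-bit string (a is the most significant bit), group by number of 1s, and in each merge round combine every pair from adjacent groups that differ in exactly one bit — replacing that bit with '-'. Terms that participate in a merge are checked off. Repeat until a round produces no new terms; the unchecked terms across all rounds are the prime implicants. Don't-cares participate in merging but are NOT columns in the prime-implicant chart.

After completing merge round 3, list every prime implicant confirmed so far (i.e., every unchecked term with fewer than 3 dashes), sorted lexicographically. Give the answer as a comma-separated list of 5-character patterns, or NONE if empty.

Round 0: 00000✓ 00001✓ 00011✓ 00100✓ 00101✓ 00111✓ 01000✓ 01001✓ 01011✓ 01100✓ 01101✓ 01111✓ 10001✓ 10011✓ 10101✓ 11001✓ 11011✓ 11100✓ 11101✓ 11111✓
Round 1: -0001✓ -0011✓ -0101✓ -1001✓ -1011✓ -1100✓ -1101✓ -1111✓ 0-000✓ 0-001✓ 0-011✓ 0-100✓ 0-101✓ 0-111✓ 00-00✓ 00-01✓ 00-11✓ 000-1✓ 0000-✓ 001-1✓ 0010-✓ 01-00✓ 01-01✓ 01-11✓ 010-1✓ 0100-✓ 011-1✓ 0110-✓ 1-001✓ 1-011✓ 1-101✓ 10-01✓ 100-1✓ 11-01✓ 11-11✓ 110-1✓ 111-1✓ 1110-✓
Round 2: --001✓ --011✓ --101✓ -0-01✓ -00-1✓ -1-01✓ -1-11✓ -10-1✓ -11-1✓ -110- 0--00✓ 0--01✓ 0--11✓ 0-0-1✓ 0-00-✓ 0-1-1✓ 0-10-✓ 00--1✓ 00-0-✓ 01--1✓ 01-0-✓ 1--01✓ 1-0-1✓ 11--1✓
Round 3: ---01 --0-1 -1--1 0---1 0--0-
PIs = {---01, --0-1, -1--1, -110-, 0---1, 0--0-}

-110-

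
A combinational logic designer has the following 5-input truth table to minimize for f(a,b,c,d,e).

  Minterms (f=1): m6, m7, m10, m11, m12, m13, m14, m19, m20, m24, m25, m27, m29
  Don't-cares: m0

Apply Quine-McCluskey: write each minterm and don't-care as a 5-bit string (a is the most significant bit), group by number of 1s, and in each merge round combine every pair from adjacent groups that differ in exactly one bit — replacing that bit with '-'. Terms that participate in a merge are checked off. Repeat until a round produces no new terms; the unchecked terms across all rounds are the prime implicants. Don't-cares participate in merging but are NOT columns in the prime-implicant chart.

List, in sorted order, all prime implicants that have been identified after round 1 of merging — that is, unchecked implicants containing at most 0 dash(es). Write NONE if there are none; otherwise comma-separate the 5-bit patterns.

00000, 10100

[col 0] 00000, 00110*, 00111*, 01010*, 01011*, 01100*, 01101*, 01110*, 10011*, 10100, 11000*, 11001*, 11011*, 11101*
[col 1] -1011, -1101, 0-110, 0011-, 01-10, 0101-, 011-0, 0110-, 1-011, 11-01, 110-1, 1100-
Prime implicants: -1011, -1101, 0-110, 00000, 0011-, 01-10, 0101-, 011-0, 0110-, 1-011, 10100, 11-01, 110-1, 1100-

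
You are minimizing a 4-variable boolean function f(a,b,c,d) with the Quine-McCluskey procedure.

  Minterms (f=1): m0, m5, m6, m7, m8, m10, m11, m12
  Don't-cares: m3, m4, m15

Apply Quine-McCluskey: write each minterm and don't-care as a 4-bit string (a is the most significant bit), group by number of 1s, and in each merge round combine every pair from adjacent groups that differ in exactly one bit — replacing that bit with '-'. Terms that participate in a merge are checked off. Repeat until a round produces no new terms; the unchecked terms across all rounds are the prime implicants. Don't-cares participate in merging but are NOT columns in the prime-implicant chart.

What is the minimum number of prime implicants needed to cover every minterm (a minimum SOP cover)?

Round 0: 0000✓ 0011✓ 0100✓ 0101✓ 0110✓ 0111✓ 1000✓ 1010✓ 1011✓ 1100✓ 1111✓
Round 1: -000✓ -011✓ -100✓ -111✓ 0-00✓ 0-11✓ 01-0✓ 01-1✓ 010-✓ 011-✓ 1-00✓ 1-11✓ 10-0 101-
Round 2: --00 --11 01--
PIs = {--00, --11, 01--, 10-0, 101-}
Coverage chart:
  m0: --00 ←essential
  m5: 01-- ←essential
  m6: 01-- ←essential
  m7: --11,01--
  m8: --00,10-0
  m10: 10-0,101-
  m11: --11,101-
  m12: --00 ←essential
Essential: --00, 01--
Petrick residual → 101-
Min cover (3 terms): c'd' + a'b + ab'c

3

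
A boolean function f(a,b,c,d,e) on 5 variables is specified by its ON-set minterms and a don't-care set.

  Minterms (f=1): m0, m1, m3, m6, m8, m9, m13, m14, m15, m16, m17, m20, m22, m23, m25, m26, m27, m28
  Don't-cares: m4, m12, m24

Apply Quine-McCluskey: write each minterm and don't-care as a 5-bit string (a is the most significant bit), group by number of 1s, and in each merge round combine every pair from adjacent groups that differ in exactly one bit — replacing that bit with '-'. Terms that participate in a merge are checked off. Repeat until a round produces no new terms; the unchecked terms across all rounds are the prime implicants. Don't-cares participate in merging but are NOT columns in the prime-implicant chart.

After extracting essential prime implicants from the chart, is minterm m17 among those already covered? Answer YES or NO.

[col 0] 00000*, 00001*, 00011*, 00100*, 00110*, 01000*, 01001*, 01100*, 01101*, 01110*, 01111*, 10000*, 10001*, 10100*, 10110*, 10111*, 11000*, 11001*, 11010*, 11011*, 11100*
[col 1] -0000*, -0001*, -0100*, -0110*, -1000*, -1001*, -1100*, 0-000*, 0-001*, 0-100*, 0-110*, 00-00*, 000-1, 0000-*, 001-0*, 01-00*, 01-01*, 0100-*, 011-0*, 011-1*, 0110-*, 0111-*, 1-000*, 1-001*, 1-100*, 10-00*, 1000-*, 101-0*, 1011-, 11-00*, 110-0*, 110-1*, 1100-*, 1101-*
[col 2] --000*, --001*, --100*, -0-00*, -000-*, -01-0, -1-00*, -100-*, 0--00*, 0-00-*, 0-1-0, 01-0-, 011--, 1--00*, 1-00-*, 110--
[col 3] ---00, --00-
Prime implicants: ---00, --00-, -01-0, 0-1-0, 000-1, 01-0-, 011--, 1011-, 110--
PI chart (minterm → PIs covering it):
  0 | ---00,--00-
  1 | --00-,000-1
  3 | 000-1  (sole → essential)
  6 | -01-0,0-1-0
  8 | ---00,--00-,01-0-
  9 | --00-,01-0-
  13 | 01-0-,011--
  14 | 0-1-0,011--
  15 | 011--  (sole → essential)
  16 | ---00,--00-
  17 | --00-  (sole → essential)
  20 | ---00,-01-0
  22 | -01-0,1011-
  23 | 1011-  (sole → essential)
  25 | --00-,110--
  26 | 110--  (sole → essential)
  27 | 110--  (sole → essential)
  28 | ---00  (sole → essential)
Essential prime implicants: ---00, --00-, 000-1, 011--, 1011-, 110--

YES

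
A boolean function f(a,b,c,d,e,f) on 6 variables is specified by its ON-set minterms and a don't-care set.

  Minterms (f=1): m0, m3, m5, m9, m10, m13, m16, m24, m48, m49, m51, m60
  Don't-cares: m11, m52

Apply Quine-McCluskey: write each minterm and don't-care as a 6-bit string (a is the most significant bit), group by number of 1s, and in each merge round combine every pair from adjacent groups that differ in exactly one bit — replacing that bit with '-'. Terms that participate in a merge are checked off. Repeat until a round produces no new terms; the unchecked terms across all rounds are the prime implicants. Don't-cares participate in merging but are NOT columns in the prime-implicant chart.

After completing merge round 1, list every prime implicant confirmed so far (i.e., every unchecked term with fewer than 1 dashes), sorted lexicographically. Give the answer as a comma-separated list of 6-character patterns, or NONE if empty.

NONE

size-2^0 implicants → 000000(✓)  000011(✓)  000101(✓)  001001(✓)  001010(✓)  001011(✓)  001101(✓)  010000(✓)  011000(✓)  110000(✓)  110001(✓)  110011(✓)  110100(✓)  111100(✓)
size-2^1 implicants → -10000  0-0000  00-011  00-101  001-01  0010-1  00101-  01-000  11-100  110-00  1100-1  11000-
Unchecked terms (primes): -10000, 0-0000, 00-011, 00-101, 001-01, 0010-1, 00101-, 01-000, 11-100, 110-00, 1100-1, 11000-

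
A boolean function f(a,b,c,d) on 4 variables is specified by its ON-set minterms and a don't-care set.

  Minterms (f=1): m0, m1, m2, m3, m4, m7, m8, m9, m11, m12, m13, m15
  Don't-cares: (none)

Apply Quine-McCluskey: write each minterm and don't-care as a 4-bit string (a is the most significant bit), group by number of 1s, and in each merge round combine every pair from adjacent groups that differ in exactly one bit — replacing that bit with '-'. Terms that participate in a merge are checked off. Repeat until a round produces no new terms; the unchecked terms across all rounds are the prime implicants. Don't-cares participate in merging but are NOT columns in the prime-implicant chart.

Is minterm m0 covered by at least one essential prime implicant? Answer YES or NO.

YES

Round 0: 0000✓ 0001✓ 0010✓ 0011✓ 0100✓ 0111✓ 1000✓ 1001✓ 1011✓ 1100✓ 1101✓ 1111✓
Round 1: -000✓ -001✓ -011✓ -100✓ -111✓ 0-00✓ 0-11✓ 00-0✓ 00-1✓ 000-✓ 001-✓ 1-00✓ 1-01✓ 1-11✓ 10-1✓ 100-✓ 11-1✓ 110-✓
Round 2: --00 --11 -0-1 -00- 00-- 1--1 1-0-
PIs = {--00, --11, -0-1, -00-, 00--, 1--1, 1-0-}
Coverage chart:
  m0: --00,-00-,00--
  m1: -0-1,-00-,00--
  m2: 00-- ←essential
  m3: --11,-0-1,00--
  m4: --00 ←essential
  m7: --11 ←essential
  m8: --00,-00-,1-0-
  m9: -0-1,-00-,1--1,1-0-
  m11: --11,-0-1,1--1
  m12: --00,1-0-
  m13: 1--1,1-0-
  m15: --11,1--1
Essential: --00, --11, 00--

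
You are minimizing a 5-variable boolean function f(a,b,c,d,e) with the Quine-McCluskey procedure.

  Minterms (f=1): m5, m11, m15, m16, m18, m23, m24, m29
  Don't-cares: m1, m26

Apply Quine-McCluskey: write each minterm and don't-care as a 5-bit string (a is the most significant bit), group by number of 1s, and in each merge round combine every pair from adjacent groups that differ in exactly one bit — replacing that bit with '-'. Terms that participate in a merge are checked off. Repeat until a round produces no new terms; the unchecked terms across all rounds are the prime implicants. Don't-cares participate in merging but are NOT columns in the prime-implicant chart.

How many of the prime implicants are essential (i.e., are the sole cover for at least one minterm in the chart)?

5

[col 0] 00001*, 00101*, 01011*, 01111*, 10000*, 10010*, 10111, 11000*, 11010*, 11101
[col 1] 00-01, 01-11, 1-000*, 1-010*, 100-0*, 110-0*
[col 2] 1-0-0
Prime implicants: 00-01, 01-11, 1-0-0, 10111, 11101
PI chart (minterm → PIs covering it):
  5 | 00-01  (sole → essential)
  11 | 01-11  (sole → essential)
  15 | 01-11  (sole → essential)
  16 | 1-0-0  (sole → essential)
  18 | 1-0-0  (sole → essential)
  23 | 10111  (sole → essential)
  24 | 1-0-0  (sole → essential)
  29 | 11101  (sole → essential)
Essential prime implicants: 00-01, 01-11, 1-0-0, 10111, 11101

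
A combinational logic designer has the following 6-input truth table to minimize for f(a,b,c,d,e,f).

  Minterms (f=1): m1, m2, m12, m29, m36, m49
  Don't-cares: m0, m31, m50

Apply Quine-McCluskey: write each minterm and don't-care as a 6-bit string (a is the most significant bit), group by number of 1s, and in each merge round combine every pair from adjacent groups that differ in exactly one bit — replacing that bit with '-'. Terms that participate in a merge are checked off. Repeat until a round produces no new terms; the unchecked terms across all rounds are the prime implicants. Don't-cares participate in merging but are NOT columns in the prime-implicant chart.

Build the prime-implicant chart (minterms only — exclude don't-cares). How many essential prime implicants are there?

6

Round 0: 000000✓ 000001✓ 000010✓ 001100 011101✓ 011111✓ 100100 110001 110010
Round 1: 0000-0 00000- 0111-1
PIs = {0000-0, 00000-, 001100, 0111-1, 100100, 110001, 110010}
Coverage chart:
  m1: 00000- ←essential
  m2: 0000-0 ←essential
  m12: 001100 ←essential
  m29: 0111-1 ←essential
  m36: 100100 ←essential
  m49: 110001 ←essential
Essential: 0000-0, 00000-, 001100, 0111-1, 100100, 110001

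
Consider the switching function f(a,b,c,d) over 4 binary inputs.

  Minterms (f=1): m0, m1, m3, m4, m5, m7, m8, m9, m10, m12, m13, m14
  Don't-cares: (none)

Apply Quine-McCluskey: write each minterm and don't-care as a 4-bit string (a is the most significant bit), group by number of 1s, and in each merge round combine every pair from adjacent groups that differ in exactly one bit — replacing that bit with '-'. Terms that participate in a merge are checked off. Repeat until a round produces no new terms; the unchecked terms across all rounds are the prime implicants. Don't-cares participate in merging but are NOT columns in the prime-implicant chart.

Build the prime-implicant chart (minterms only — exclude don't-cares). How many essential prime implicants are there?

3

[col 0] 0000*, 0001*, 0011*, 0100*, 0101*, 0111*, 1000*, 1001*, 1010*, 1100*, 1101*, 1110*
[col 1] -000*, -001*, -100*, -101*, 0-00*, 0-01*, 0-11*, 00-1*, 000-*, 01-1*, 010-*, 1-00*, 1-01*, 1-10*, 10-0*, 100-*, 11-0*, 110-*
[col 2] --00*, --01*, -00-*, -10-*, 0--1, 0-0-*, 1--0, 1-0-*
[col 3] --0-
Prime implicants: --0-, 0--1, 1--0
PI chart (minterm → PIs covering it):
  0 | --0-  (sole → essential)
  1 | --0-,0--1
  3 | 0--1  (sole → essential)
  4 | --0-  (sole → essential)
  5 | --0-,0--1
  7 | 0--1  (sole → essential)
  8 | --0-,1--0
  9 | --0-  (sole → essential)
  10 | 1--0  (sole → essential)
  12 | --0-,1--0
  13 | --0-  (sole → essential)
  14 | 1--0  (sole → essential)
Essential prime implicants: --0-, 0--1, 1--0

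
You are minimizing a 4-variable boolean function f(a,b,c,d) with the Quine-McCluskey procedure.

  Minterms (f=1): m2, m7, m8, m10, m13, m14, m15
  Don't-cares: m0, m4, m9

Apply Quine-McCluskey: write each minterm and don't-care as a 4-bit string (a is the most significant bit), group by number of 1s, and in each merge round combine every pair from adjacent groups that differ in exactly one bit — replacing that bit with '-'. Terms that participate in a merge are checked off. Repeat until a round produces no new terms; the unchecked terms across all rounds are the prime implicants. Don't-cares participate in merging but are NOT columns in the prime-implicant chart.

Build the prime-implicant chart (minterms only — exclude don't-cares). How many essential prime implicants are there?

2

Round 0: 0000✓ 0010✓ 0100✓ 0111✓ 1000✓ 1001✓ 1010✓ 1101✓ 1110✓ 1111✓
Round 1: -000✓ -010✓ -111 0-00 00-0✓ 1-01 1-10 10-0✓ 100- 11-1 111-
Round 2: -0-0
PIs = {-0-0, -111, 0-00, 1-01, 1-10, 100-, 11-1, 111-}
Coverage chart:
  m2: -0-0 ←essential
  m7: -111 ←essential
  m8: -0-0,100-
  m10: -0-0,1-10
  m13: 1-01,11-1
  m14: 1-10,111-
  m15: -111,11-1,111-
Essential: -0-0, -111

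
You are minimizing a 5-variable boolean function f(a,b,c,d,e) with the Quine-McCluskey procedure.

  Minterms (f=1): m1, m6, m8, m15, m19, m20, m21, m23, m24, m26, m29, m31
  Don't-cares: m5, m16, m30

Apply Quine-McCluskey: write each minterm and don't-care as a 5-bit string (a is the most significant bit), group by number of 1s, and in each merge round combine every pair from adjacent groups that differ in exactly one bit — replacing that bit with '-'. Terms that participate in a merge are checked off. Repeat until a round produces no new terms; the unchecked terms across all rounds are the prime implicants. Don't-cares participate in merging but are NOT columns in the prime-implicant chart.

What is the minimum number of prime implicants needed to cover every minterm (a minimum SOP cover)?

8

Round 0: 00001✓ 00101✓ 00110 01000✓ 01111✓ 10000✓ 10011✓ 10100✓ 10101✓ 10111✓ 11000✓ 11010✓ 11101✓ 11110✓ 11111✓
Round 1: -0101 -1000 -1111 00-01 1-000 1-101✓ 1-111✓ 10-00 10-11 101-1✓ 1010- 11-10 110-0 111-1✓ 1111-
Round 2: 1-1-1
PIs = {-0101, -1000, -1111, 00-01, 00110, 1-000, 1-1-1, 10-00, 10-11, 1010-, 11-10, 110-0, 1111-}
Coverage chart:
  m1: 00-01 ←essential
  m6: 00110 ←essential
  m8: -1000 ←essential
  m15: -1111 ←essential
  m19: 10-11 ←essential
  m20: 10-00,1010-
  m21: -0101,1-1-1,1010-
  m23: 1-1-1,10-11
  m24: -1000,1-000,110-0
  m26: 11-10,110-0
  m29: 1-1-1 ←essential
  m31: -1111,1-1-1,1111-
Essential: -1000, -1111, 00-01, 00110, 1-1-1, 10-11
Petrick residual → 10-00, 11-10
Min cover (8 terms): bc'd'e' + bcde + a'b'd'e + a'b'cde' + ace + ab'd'e' + ab'de + abde'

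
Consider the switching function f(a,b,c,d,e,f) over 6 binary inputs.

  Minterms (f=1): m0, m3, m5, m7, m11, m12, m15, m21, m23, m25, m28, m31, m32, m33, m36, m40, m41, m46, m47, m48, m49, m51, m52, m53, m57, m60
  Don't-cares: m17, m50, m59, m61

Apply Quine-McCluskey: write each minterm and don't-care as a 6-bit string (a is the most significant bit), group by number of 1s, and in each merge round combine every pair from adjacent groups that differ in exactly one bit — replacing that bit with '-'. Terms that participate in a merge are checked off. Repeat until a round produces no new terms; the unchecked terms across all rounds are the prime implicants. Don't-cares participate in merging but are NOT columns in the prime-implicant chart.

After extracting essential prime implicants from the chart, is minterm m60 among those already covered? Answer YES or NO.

size-2^0 implicants → 000000(✓)  000011(✓)  000101(✓)  000111(✓)  001011(✓)  001100(✓)  001111(✓)  010001(✓)  010101(✓)  010111(✓)  011001(✓)  011100(✓)  011111(✓)  100000(✓)  100001(✓)  100100(✓)  101000(✓)  101001(✓)  101110(✓)  101111(✓)  110000(✓)  110001(✓)  110010(✓)  110011(✓)  110100(✓)  110101(✓)  111001(✓)  111011(✓)  111100(✓)  111101(✓)
size-2^1 implicants → -00000  -01111  -10001(✓)  -10101(✓)  -11001(✓)  -11100  0-0101(✓)  0-0111(✓)  0-1100  0-1111(✓)  00-011(✓)  00-111(✓)  000-11(✓)  0001-1(✓)  001-11(✓)  01-001(✓)  01-111(✓)  010-01(✓)  0101-1(✓)  1-0000(✓)  1-0001(✓)  1-0100(✓)  1-1001(✓)  10-000(✓)  10-001(✓)  100-00(✓)  10000-(✓)  10100-(✓)  10111-  11-001(✓)  11-011(✓)  11-100(✓)  11-101(✓)  110-00(✓)  110-01(✓)  1100-0(✓)  1100-1(✓)  11000-(✓)  11001-(✓)  11010-(✓)  111-01(✓)  1110-1(✓)  11110-(✓)
size-2^2 implicants → -1-001  -10-01  0--111  0-01-1  00--11  1--001  1-0-00  1-000-  10-00-  11--01  11-0-1  11-10-  110-0-  1100--
Unchecked terms (primes): -00000, -01111, -1-001, -10-01, -11100, 0--111, 0-01-1, 0-1100, 00--11, 1--001, 1-0-00, 1-000-, 10-00-, 10111-, 11--01, 11-0-1, 11-10-, 110-0-, 1100--
Minterm coverage:
  m0 ⊆ -00000 [E]
  m3 ⊆ 00--11 [E]
  m5 ⊆ 0-01-1 [E]
  m7 ⊆ 0--111,0-01-1,00--11
  m11 ⊆ 00--11 [E]
  m12 ⊆ 0-1100 [E]
  m15 ⊆ -01111,0--111,00--11
  m21 ⊆ -10-01,0-01-1
  m23 ⊆ 0--111,0-01-1
  m25 ⊆ -1-001 [E]
  m28 ⊆ -11100,0-1100
  m31 ⊆ 0--111 [E]
  m32 ⊆ -00000,1-0-00,1-000-,10-00-
  m33 ⊆ 1--001,1-000-,10-00-
  m36 ⊆ 1-0-00 [E]
  m40 ⊆ 10-00- [E]
  m41 ⊆ 1--001,10-00-
  m46 ⊆ 10111- [E]
  m47 ⊆ -01111,10111-
  m48 ⊆ 1-0-00,1-000-,110-0-,1100--
  m49 ⊆ -1-001,-10-01,1--001,1-000-,11--01,11-0-1,110-0-,1100--
  m51 ⊆ 11-0-1,1100--
  m52 ⊆ 1-0-00,11-10-,110-0-
  m53 ⊆ -10-01,11--01,11-10-,110-0-
  m57 ⊆ -1-001,1--001,11--01,11-0-1
  m60 ⊆ -11100,11-10-
E = {-00000, -1-001, 0--111, 0-01-1, 0-1100, 00--11, 1-0-00, 10-00-, 10111-}

NO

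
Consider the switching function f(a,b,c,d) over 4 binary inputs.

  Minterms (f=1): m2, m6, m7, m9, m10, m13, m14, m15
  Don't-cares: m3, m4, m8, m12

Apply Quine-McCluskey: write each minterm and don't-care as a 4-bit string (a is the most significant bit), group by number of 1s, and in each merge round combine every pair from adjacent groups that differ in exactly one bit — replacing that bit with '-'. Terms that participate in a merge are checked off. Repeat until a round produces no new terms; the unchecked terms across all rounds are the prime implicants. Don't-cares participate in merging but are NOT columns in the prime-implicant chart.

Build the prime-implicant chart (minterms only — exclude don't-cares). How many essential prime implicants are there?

Round 0: 0010✓ 0011✓ 0100✓ 0110✓ 0111✓ 1000✓ 1001✓ 1010✓ 1100✓ 1101✓ 1110✓ 1111✓
Round 1: -010✓ -100✓ -110✓ -111✓ 0-10✓ 0-11✓ 001-✓ 01-0✓ 011-✓ 1-00✓ 1-01✓ 1-10✓ 10-0✓ 100-✓ 11-0✓ 11-1✓ 110-✓ 111-✓
Round 2: --10 -1-0 -11- 0-1- 1--0 1-0- 11--
PIs = {--10, -1-0, -11-, 0-1-, 1--0, 1-0-, 11--}
Coverage chart:
  m2: --10,0-1-
  m6: --10,-1-0,-11-,0-1-
  m7: -11-,0-1-
  m9: 1-0- ←essential
  m10: --10,1--0
  m13: 1-0-,11--
  m14: --10,-1-0,-11-,1--0,11--
  m15: -11-,11--
Essential: 1-0-

1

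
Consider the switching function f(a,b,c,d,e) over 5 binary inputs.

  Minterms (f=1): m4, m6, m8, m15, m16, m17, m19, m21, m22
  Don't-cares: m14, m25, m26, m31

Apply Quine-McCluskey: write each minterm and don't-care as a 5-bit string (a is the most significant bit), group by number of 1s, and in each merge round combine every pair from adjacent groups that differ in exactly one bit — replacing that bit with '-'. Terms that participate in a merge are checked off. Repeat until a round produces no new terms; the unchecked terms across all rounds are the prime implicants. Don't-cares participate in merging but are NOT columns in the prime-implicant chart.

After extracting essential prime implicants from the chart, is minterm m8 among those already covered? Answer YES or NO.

Round 0: 00100✓ 00110✓ 01000 01110✓ 01111✓ 10000✓ 10001✓ 10011✓ 10101✓ 10110✓ 11001✓ 11010 11111✓
Round 1: -0110 -1111 0-110 001-0 0111- 1-001 10-01 100-1 1000-
PIs = {-0110, -1111, 0-110, 001-0, 01000, 0111-, 1-001, 10-01, 100-1, 1000-, 11010}
Coverage chart:
  m4: 001-0 ←essential
  m6: -0110,0-110,001-0
  m8: 01000 ←essential
  m15: -1111,0111-
  m16: 1000- ←essential
  m17: 1-001,10-01,100-1,1000-
  m19: 100-1 ←essential
  m21: 10-01 ←essential
  m22: -0110 ←essential
Essential: -0110, 001-0, 01000, 10-01, 100-1, 1000-

YES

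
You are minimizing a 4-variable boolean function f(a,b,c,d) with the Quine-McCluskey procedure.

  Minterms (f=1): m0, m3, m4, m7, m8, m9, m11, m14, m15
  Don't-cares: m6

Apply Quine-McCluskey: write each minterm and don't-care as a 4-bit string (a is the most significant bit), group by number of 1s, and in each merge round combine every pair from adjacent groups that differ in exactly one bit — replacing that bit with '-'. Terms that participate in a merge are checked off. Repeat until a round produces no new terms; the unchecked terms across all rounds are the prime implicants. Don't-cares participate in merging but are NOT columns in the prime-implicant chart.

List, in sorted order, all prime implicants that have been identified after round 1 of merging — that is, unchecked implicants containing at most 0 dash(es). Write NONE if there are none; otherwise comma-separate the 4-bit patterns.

NONE

Round 0: 0000✓ 0011✓ 0100✓ 0110✓ 0111✓ 1000✓ 1001✓ 1011✓ 1110✓ 1111✓
Round 1: -000 -011✓ -110✓ -111✓ 0-00 0-11✓ 01-0 011-✓ 1-11✓ 10-1 100- 111-✓
Round 2: --11 -11-
PIs = {--11, -000, -11-, 0-00, 01-0, 10-1, 100-}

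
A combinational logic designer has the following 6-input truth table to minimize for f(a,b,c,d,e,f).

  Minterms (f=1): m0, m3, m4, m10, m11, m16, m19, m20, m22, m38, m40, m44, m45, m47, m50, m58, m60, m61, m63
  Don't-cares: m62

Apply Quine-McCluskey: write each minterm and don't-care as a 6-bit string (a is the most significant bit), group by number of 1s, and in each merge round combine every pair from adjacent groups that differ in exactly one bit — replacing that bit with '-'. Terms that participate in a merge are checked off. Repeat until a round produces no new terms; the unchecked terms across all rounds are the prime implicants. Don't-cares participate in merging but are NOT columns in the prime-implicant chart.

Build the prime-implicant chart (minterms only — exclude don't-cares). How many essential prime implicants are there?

[col 0] 000000*, 000011*, 000100*, 001010*, 001011*, 010000*, 010011*, 010100*, 010110*, 100110, 101000*, 101100*, 101101*, 101111*, 110010*, 111010*, 111100*, 111101*, 111110*, 111111*
[col 1] 0-0000*, 0-0011, 0-0100*, 00-011, 000-00*, 00101-, 010-00*, 0101-0, 1-1100*, 1-1101*, 1-1111*, 101-00, 1011-1*, 10110-*, 11-010, 111-10, 1111-0*, 1111-1*, 11110-*, 11111-*
[col 2] 0-0-00, 1-11-1, 1-110-, 1111--
Prime implicants: 0-0-00, 0-0011, 00-011, 00101-, 0101-0, 1-11-1, 1-110-, 100110, 101-00, 11-010, 111-10, 1111--
PI chart (minterm → PIs covering it):
  0 | 0-0-00  (sole → essential)
  3 | 0-0011,00-011
  4 | 0-0-00  (sole → essential)
  10 | 00101-  (sole → essential)
  11 | 00-011,00101-
  16 | 0-0-00  (sole → essential)
  19 | 0-0011  (sole → essential)
  20 | 0-0-00,0101-0
  22 | 0101-0  (sole → essential)
  38 | 100110  (sole → essential)
  40 | 101-00  (sole → essential)
  44 | 1-110-,101-00
  45 | 1-11-1,1-110-
  47 | 1-11-1  (sole → essential)
  50 | 11-010  (sole → essential)
  58 | 11-010,111-10
  60 | 1-110-,1111--
  61 | 1-11-1,1-110-,1111--
  63 | 1-11-1,1111--
Essential prime implicants: 0-0-00, 0-0011, 00101-, 0101-0, 1-11-1, 100110, 101-00, 11-010

8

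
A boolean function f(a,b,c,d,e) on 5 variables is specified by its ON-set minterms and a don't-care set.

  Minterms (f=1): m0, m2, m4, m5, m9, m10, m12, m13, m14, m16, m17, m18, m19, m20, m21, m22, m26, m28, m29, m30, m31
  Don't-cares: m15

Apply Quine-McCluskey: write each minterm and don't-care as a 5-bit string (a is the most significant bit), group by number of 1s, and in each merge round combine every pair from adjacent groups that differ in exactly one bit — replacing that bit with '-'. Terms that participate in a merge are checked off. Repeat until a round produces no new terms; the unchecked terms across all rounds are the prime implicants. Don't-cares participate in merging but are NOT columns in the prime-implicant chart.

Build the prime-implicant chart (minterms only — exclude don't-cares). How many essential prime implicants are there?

4

[col 0] 00000*, 00010*, 00100*, 00101*, 01001*, 01010*, 01100*, 01101*, 01110*, 01111*, 10000*, 10001*, 10010*, 10011*, 10100*, 10101*, 10110*, 11010*, 11100*, 11101*, 11110*, 11111*
[col 1] -0000*, -0010*, -0100*, -0101*, -1010*, -1100*, -1101*, -1110*, -1111*, 0-010*, 0-100*, 0-101*, 00-00*, 000-0*, 0010-*, 01-01, 01-10*, 011-0*, 011-1*, 0110-*, 0111-*, 1-010*, 1-100*, 1-101*, 1-110*, 10-00*, 10-01*, 10-10*, 100-0*, 100-1*, 1000-*, 1001-*, 101-0*, 1010-*, 11-10*, 111-0*, 111-1*, 1110-*, 1111-*
[col 2] --010, --100*, --101*, -0-00, -00-0, -010-*, -1-10, -11-0*, -11-1*, -110-*, -111-*, 0-10-*, 011--*, 1--10, 1-1-0, 1-10-*, 10--0, 10-0-, 100--, 111--*
[col 3] --10-, -11--
Prime implicants: --010, --10-, -0-00, -00-0, -1-10, -11--, 01-01, 1--10, 1-1-0, 10--0, 10-0-, 100--
PI chart (minterm → PIs covering it):
  0 | -0-00,-00-0
  2 | --010,-00-0
  4 | --10-,-0-00
  5 | --10-  (sole → essential)
  9 | 01-01  (sole → essential)
  10 | --010,-1-10
  12 | --10-,-11--
  13 | --10-,-11--,01-01
  14 | -1-10,-11--
  16 | -0-00,-00-0,10--0,10-0-,100--
  17 | 10-0-,100--
  18 | --010,-00-0,1--10,10--0,100--
  19 | 100--  (sole → essential)
  20 | --10-,-0-00,1-1-0,10--0,10-0-
  21 | --10-,10-0-
  22 | 1--10,1-1-0,10--0
  26 | --010,-1-10,1--10
  28 | --10-,-11--,1-1-0
  29 | --10-,-11--
  30 | -1-10,-11--,1--10,1-1-0
  31 | -11--  (sole → essential)
Essential prime implicants: --10-, -11--, 01-01, 100--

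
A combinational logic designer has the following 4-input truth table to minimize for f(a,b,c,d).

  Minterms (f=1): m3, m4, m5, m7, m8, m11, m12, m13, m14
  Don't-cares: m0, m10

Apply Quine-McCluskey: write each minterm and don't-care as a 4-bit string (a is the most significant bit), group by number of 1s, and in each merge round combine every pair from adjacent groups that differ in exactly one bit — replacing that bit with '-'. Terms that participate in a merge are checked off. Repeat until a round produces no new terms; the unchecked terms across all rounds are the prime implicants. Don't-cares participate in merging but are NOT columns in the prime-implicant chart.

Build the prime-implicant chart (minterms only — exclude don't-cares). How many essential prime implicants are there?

2

Round 0: 0000✓ 0011✓ 0100✓ 0101✓ 0111✓ 1000✓ 1010✓ 1011✓ 1100✓ 1101✓ 1110✓
Round 1: -000✓ -011 -100✓ -101✓ 0-00✓ 0-11 01-1 010-✓ 1-00✓ 1-10✓ 10-0✓ 101- 11-0✓ 110-✓
Round 2: --00 -10- 1--0
PIs = {--00, -011, -10-, 0-11, 01-1, 1--0, 101-}
Coverage chart:
  m3: -011,0-11
  m4: --00,-10-
  m5: -10-,01-1
  m7: 0-11,01-1
  m8: --00,1--0
  m11: -011,101-
  m12: --00,-10-,1--0
  m13: -10- ←essential
  m14: 1--0 ←essential
Essential: -10-, 1--0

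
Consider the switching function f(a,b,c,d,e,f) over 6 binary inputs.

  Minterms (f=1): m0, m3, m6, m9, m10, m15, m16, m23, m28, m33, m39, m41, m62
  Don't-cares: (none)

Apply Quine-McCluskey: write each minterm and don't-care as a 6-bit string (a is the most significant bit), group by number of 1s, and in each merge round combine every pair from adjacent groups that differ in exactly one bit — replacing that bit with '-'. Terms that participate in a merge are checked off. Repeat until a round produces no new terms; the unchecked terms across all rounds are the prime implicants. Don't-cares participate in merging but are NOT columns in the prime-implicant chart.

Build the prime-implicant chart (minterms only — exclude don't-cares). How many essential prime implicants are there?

11

Round 0: 000000✓ 000011 000110 001001✓ 001010 001111 010000✓ 010111 011100 100001✓ 100111 101001✓ 111110
Round 1: -01001 0-0000 10-001
PIs = {-01001, 0-0000, 000011, 000110, 001010, 001111, 010111, 011100, 10-001, 100111, 111110}
Coverage chart:
  m0: 0-0000 ←essential
  m3: 000011 ←essential
  m6: 000110 ←essential
  m9: -01001 ←essential
  m10: 001010 ←essential
  m15: 001111 ←essential
  m16: 0-0000 ←essential
  m23: 010111 ←essential
  m28: 011100 ←essential
  m33: 10-001 ←essential
  m39: 100111 ←essential
  m41: -01001,10-001
  m62: 111110 ←essential
Essential: -01001, 0-0000, 000011, 000110, 001010, 001111, 010111, 011100, 10-001, 100111, 111110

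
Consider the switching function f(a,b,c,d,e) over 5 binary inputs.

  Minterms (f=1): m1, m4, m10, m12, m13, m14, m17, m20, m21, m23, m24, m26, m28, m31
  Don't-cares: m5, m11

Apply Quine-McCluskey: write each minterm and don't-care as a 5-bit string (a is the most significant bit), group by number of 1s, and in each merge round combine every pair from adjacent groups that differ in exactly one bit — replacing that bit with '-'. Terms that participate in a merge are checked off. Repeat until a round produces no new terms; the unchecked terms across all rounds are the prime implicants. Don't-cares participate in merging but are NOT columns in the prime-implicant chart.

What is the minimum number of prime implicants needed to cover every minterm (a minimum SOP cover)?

6

size-2^0 implicants → 00001(✓)  00100(✓)  00101(✓)  01010(✓)  01011(✓)  01100(✓)  01101(✓)  01110(✓)  10001(✓)  10100(✓)  10101(✓)  10111(✓)  11000(✓)  11010(✓)  11100(✓)  11111(✓)
size-2^1 implicants → -0001(✓)  -0100(✓)  -0101(✓)  -1010  -1100(✓)  0-100(✓)  0-101(✓)  00-01(✓)  0010-(✓)  01-10  0101-  011-0  0110-(✓)  1-100(✓)  1-111  10-01(✓)  101-1  1010-(✓)  11-00  110-0
size-2^2 implicants → --100  -0-01  -010-  0-10-
Unchecked terms (primes): --100, -0-01, -010-, -1010, 0-10-, 01-10, 0101-, 011-0, 1-111, 101-1, 11-00, 110-0
Minterm coverage:
  m1 ⊆ -0-01 [E]
  m4 ⊆ --100,-010-,0-10-
  m10 ⊆ -1010,01-10,0101-
  m12 ⊆ --100,0-10-,011-0
  m13 ⊆ 0-10- [E]
  m14 ⊆ 01-10,011-0
  m17 ⊆ -0-01 [E]
  m20 ⊆ --100,-010-
  m21 ⊆ -0-01,-010-,101-1
  m23 ⊆ 1-111,101-1
  m24 ⊆ 11-00,110-0
  m26 ⊆ -1010,110-0
  m28 ⊆ --100,11-00
  m31 ⊆ 1-111 [E]
E = {-0-01, 0-10-, 1-111}
Petrick residual → --100, 01-10, 110-0
Cover = cd'e' + b'd'e + a'cd' + a'bde' + acde + abc'e'  |cover|=6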